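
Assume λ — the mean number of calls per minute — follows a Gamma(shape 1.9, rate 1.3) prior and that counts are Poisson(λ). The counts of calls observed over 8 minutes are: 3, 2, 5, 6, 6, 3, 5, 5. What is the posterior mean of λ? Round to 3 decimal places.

Total count ∑xᵢ = 35 over n = 8 minutes.
Gamma is conjugate to the Poisson likelihood: posterior is Gamma(shape = 1.9+35 = 36.9, rate = 1.3+8 = 9.3).
Posterior mean = shape/rate = 36.9/9.3 = 3.968.

Posterior mean ≈ 3.968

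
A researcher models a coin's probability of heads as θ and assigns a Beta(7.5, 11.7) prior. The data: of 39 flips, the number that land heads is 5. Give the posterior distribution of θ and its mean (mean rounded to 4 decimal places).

Posterior: Beta(12.5, 45.7); mean ≈ 0.2148

The binomial likelihood is conjugate to the Beta prior: with 5 successes and 34 failures, the posterior is Beta(7.5+5, 11.7+34) = Beta(12.5, 45.7).
E[θ | data] = 12.5/(12.5+45.7) = 0.2148.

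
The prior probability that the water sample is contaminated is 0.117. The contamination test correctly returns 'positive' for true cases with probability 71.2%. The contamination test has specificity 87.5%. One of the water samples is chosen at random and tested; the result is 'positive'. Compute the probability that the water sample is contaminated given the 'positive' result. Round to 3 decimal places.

Write H for 'the water sample is contaminated'. Prior odds H:¬H = 0.117/0.883 = 0.13250. For the 'positive' outcome, the likelihood ratio is 0.712/0.125 = 5.6960.
Posterior odds = 0.13250 × 5.6960 = 0.75474, so P(H|E) = 0.75474/(1+0.75474) = 0.430.

P(H | E) ≈ 0.430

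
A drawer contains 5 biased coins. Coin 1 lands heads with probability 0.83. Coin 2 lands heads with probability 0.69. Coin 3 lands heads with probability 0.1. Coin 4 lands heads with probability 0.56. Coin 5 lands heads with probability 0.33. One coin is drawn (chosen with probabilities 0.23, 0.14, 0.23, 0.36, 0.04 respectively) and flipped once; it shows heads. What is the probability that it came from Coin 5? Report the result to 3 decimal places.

Posterior probability ≈ 0.025

Tabulate prior·likelihood by source: [1] prior 0.23, lik 0.83, product 0.1909; [2] prior 0.14, lik 0.69, product 0.09660; [3] prior 0.23, lik 0.1, product 0.02300; [4] prior 0.36, lik 0.56, product 0.2016; [5] prior 0.04, lik 0.33, product 0.01320.
Normalizing constant = 0.52530; the posterior for Coin 5 is its product over the sum, 0.01320/0.52530 = 0.025.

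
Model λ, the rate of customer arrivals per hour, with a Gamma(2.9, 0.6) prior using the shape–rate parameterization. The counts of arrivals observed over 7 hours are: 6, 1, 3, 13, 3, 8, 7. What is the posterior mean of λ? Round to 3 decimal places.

The Poisson likelihood adds the total count to the shape and the number of exposure periods to the rate. Here ∑xᵢ = 41 and n = 7, so shape 2.9→43.9 and rate 0.6→7.6.
Posterior mean = shape/rate = 43.9/7.6 = 5.776.

Posterior mean ≈ 5.776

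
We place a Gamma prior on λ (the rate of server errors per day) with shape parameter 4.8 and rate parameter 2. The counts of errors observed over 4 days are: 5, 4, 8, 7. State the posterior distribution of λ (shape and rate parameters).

Posterior: Gamma(shape=28.8, rate=6)

Total count ∑xᵢ = 24 over n = 4 days.
Gamma is conjugate to the Poisson likelihood: posterior is Gamma(shape = 4.8+24 = 28.8, rate = 2+4 = 6).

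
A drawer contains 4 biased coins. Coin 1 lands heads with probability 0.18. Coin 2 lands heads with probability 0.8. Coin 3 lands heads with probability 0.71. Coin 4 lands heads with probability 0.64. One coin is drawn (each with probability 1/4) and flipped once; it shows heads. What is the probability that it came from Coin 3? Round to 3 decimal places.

P(heads|C1) = 0.18; P(heads|C2) = 0.8; P(heads|C3) = 0.71; P(heads|C4) = 0.64.
Prior × likelihood for each source: 0.25·0.18=0.04500, 0.25·0.8=0.2000, 0.25·0.71=0.1775, 0.25·0.64=0.1600. Summing gives P(heads) = 0.58250.
P(Coin 3 | heads) = 0.1775 / 0.58250 = 0.305.

Posterior probability ≈ 0.305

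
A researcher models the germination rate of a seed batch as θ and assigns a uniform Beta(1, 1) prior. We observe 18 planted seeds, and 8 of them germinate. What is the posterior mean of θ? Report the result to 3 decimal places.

Posterior mean ≈ 0.450

Observing 8 successes and 10 failures updates Beta(1, 1) by adding the success and failure counts to the two shape parameters: α = 1+8 = 9, β = 1+10 = 11.
Posterior mean = α/(α+β) = 9/20 = 0.450.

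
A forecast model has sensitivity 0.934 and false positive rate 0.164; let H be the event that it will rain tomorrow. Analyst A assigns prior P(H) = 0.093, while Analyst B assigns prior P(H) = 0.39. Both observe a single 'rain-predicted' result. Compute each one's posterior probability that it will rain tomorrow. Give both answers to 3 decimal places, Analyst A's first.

Analyst A: 0.369; Analyst B: 0.785

P('+'|H) = 0.934, P('+'|¬H) = 0.164.
Analyst A: numerator 0.934·0.093 = 0.086862; evidence = 0.086862+0.164·0.907 = 0.23561; posterior = 0.369.
Analyst B: numerator 0.934·0.39 = 0.36426; evidence = 0.36426+0.164·0.61 = 0.46430; posterior = 0.785.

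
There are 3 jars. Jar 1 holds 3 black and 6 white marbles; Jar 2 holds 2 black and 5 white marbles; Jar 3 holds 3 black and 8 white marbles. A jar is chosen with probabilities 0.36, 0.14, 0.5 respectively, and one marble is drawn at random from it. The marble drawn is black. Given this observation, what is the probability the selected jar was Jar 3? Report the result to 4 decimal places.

Posterior probability ≈ 0.4601

Tabulate prior·likelihood by source: [1] prior 0.36, lik 0.3333, product 0.1200; [2] prior 0.14, lik 0.2857, product 0.04000; [3] prior 0.5, lik 0.2727, product 0.1364.
Normalizing constant = 0.29636; the posterior for Jar 3 is its product over the sum, 0.1364/0.29636 = 0.4601.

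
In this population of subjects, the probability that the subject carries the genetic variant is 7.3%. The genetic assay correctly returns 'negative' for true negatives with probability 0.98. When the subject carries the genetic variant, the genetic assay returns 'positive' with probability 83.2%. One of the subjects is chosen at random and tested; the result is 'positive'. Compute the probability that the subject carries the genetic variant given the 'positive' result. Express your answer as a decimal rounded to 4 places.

P(H | E) ≈ 0.7661

Write H for 'the subject carries the genetic variant'. Prior odds H:¬H = 0.073/0.927 = 0.078749. For the 'positive' outcome, the likelihood ratio is 0.832/0.02 = 41.600.
Posterior odds = 0.078749 × 41.600 = 3.2759, so P(H|E) = 3.2759/(1+3.2759) = 0.7661.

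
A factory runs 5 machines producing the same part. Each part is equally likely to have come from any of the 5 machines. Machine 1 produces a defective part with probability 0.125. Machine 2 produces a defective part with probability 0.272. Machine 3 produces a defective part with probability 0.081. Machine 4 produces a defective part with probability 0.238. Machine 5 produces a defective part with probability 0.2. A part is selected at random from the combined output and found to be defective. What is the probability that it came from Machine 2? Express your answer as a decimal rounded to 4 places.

Tabulate prior·likelihood by source: [1] prior 0.2, lik 0.125, product 0.02500; [2] prior 0.2, lik 0.272, product 0.05440; [3] prior 0.2, lik 0.081, product 0.01620; [4] prior 0.2, lik 0.238, product 0.04760; [5] prior 0.2, lik 0.2, product 0.04000.
Normalizing constant = 0.18320; the posterior for Machine 2 is its product over the sum, 0.05440/0.18320 = 0.2969.

Posterior probability ≈ 0.2969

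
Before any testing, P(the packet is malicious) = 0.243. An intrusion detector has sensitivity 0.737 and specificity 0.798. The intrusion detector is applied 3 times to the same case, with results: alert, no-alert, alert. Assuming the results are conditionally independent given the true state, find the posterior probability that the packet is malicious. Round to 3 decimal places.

Posterior P(H) ≈ 0.585

With H the event that the packet is malicious, the joint likelihood of the observed sequence is P(data|H) = 0.737·0.263·0.737 = 0.14285 and P(data|¬H) = 0.202·0.798·0.202 = 0.032562.
Bayes: P(H|data) = 0.243·0.14285 / (0.243·0.14285 + 0.757·0.032562) = 0.034713/0.059363 = 0.5848.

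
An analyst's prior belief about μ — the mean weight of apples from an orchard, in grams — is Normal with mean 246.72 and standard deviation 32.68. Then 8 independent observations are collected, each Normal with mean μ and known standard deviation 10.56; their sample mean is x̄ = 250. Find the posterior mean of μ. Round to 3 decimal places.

Prior precision 1/τ₀² = 1/32.68² = 0.00093635; data precision n/σ² = 8/10.56² = 0.0717401.
Posterior precision = 0.00093635 + 0.0717401 = 0.0726765.
Posterior mean = (0.00093635·246.72 + 0.0717401·250) / 0.0726765 = 249.958.

Posterior mean ≈ 249.958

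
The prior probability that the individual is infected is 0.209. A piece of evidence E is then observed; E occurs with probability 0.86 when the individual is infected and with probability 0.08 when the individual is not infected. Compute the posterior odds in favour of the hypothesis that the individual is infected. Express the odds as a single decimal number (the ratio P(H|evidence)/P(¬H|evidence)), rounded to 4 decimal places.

Prior odds = 0.209/(1−0.209) = 0.26422.
Likelihood ratio for E = 0.86/0.08 = 10.750.
Posterior odds = prior odds × LR = 2.8404.

Posterior odds ≈ 2.8404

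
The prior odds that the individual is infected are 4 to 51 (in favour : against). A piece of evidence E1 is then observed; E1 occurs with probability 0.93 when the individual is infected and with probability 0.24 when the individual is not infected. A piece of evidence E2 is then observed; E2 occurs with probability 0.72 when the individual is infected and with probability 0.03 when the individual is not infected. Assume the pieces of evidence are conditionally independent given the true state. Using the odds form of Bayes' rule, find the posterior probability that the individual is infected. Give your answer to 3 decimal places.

Prior odds = 4/51 = 0.078431.
Likelihood ratio for E1 = 0.93/0.24 = 3.8750.
Likelihood ratio for E2 = 0.72/0.03 = 24.000.
Posterior odds = prior odds × LR₁ × LR₂ = 7.2941.
Posterior probability = odds/(1+odds) = 7.2941/8.2941 = 0.879.

Posterior probability ≈ 0.879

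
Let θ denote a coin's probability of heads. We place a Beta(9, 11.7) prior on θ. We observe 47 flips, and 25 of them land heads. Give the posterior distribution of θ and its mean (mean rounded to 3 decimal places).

Observing 25 successes and 22 failures updates Beta(9, 11.7) by adding the success and failure counts to the two shape parameters: α = 9+25 = 34, β = 11.7+22 = 33.7.
E[θ | data] = 34/(34+33.7) = 0.502.

Posterior: Beta(34, 33.7); mean ≈ 0.502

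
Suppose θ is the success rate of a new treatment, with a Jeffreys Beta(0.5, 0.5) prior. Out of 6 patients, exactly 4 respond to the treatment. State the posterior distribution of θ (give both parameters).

The binomial likelihood is conjugate to the Beta prior: with 4 successes and 2 failures, the posterior is Beta(0.5+4, 0.5+2) = Beta(4.5, 2.5).

Posterior: Beta(4.5, 2.5)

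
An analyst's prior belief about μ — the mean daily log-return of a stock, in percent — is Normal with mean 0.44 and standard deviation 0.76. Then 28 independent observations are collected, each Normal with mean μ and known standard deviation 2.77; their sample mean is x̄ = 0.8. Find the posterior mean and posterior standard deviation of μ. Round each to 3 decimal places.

With known σ, the Normal prior is conjugate. Weight on the data is w = (n/σ²)/(n/σ² + 1/τ₀²) = 3.64921/(3.64921+1.73130) = 0.67823.
Posterior mean = w·x̄ + (1−w)·μ₀ = 0.67823·0.8 + 0.32177·0.44 = 0.684. Posterior variance = 1/(3.64921+1.73130) = 0.185856, so SD = 0.431.

Posterior mean ≈ 0.684; posterior SD ≈ 0.431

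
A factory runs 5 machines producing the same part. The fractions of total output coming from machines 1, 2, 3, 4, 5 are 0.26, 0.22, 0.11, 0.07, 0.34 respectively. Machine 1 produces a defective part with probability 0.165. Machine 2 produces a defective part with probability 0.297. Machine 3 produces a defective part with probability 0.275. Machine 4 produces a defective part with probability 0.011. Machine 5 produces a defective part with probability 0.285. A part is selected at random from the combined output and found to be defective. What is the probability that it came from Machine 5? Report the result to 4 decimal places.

P(defective|M1) = 0.165; P(defective|M2) = 0.297; P(defective|M3) = 0.275; P(defective|M4) = 0.011; P(defective|M5) = 0.285.
Prior × likelihood for each source: 0.26·0.165=0.04290, 0.22·0.297=0.06534, 0.11·0.275=0.03025, 0.07·0.011=0.0007700, 0.34·0.285=0.09690. Summing gives P(defective) = 0.23616.
P(Machine 5 | defective) = 0.09690 / 0.23616 = 0.4103.

Posterior probability ≈ 0.4103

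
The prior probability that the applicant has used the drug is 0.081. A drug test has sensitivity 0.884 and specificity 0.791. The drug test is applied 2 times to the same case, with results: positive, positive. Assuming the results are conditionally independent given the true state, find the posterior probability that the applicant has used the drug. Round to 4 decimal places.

With H the event that the applicant has used the drug, the joint likelihood of the observed sequence is P(data|H) = 0.884·0.884 = 0.78146 and P(data|¬H) = 0.209·0.209 = 0.043681.
Bayes: P(H|data) = 0.081·0.78146 / (0.081·0.78146 + 0.919·0.043681) = 0.063298/0.10344 = 0.6119.

Posterior P(H) ≈ 0.6119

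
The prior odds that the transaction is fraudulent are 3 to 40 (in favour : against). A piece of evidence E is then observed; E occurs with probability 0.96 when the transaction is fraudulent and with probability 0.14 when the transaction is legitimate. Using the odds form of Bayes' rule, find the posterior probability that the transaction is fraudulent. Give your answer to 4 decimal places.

Posterior probability ≈ 0.3396

Prior odds = 3/40 = 0.075000. In log-odds, ln(0.075000) = -2.5903.
Add log likelihood ratio: ln(6.8571) = 1.9253.
Posterior log-odds = -0.66498, so posterior odds = exp(-0.66498) = 0.51429. Converting, P(H|E) = 0.51429/1.5143 = 0.3396.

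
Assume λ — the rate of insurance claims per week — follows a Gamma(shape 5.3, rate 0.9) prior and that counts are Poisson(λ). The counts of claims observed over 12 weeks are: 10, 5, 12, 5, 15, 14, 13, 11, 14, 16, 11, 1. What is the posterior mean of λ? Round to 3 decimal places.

The Poisson likelihood adds the total count to the shape and the number of exposure periods to the rate. Here ∑xᵢ = 127 and n = 12, so shape 5.3→132.3 and rate 0.9→12.9.
Posterior mean = shape/rate = 132.3/12.9 = 10.256.

Posterior mean ≈ 10.256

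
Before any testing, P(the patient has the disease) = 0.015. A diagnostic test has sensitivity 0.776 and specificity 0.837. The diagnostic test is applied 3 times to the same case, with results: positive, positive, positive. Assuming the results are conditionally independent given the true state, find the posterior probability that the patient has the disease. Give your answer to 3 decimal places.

Posterior P(H) ≈ 0.622

Let H be the event that the patient has the disease; start with P(H) = 0.015. P('positive'|H) = 0.776, P('positive'|¬H) = 0.163.
Update on result 1 ('positive'): P(H) ← 0.776·0.0150 / (0.776·0.0150 + 0.163·0.9850) = 0.011640/0.17220 = 0.0676.
Update on result 2 ('positive'): P(H) ← 0.776·0.0676 / (0.776·0.0676 + 0.163·0.9324) = 0.052456/0.20444 = 0.2566.
Update on result 3 ('positive'): P(H) ← 0.776·0.2566 / (0.776·0.2566 + 0.163·0.7434) = 0.19911/0.32029 = 0.6217.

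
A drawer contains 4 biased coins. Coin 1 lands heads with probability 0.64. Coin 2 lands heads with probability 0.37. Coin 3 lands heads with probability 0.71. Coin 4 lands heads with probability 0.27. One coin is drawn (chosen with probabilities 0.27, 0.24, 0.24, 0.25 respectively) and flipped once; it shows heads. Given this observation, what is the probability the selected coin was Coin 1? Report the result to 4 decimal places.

Tabulate prior·likelihood by source: [1] prior 0.27, lik 0.64, product 0.1728; [2] prior 0.24, lik 0.37, product 0.08880; [3] prior 0.24, lik 0.71, product 0.1704; [4] prior 0.25, lik 0.27, product 0.06750.
Normalizing constant = 0.49950; the posterior for Coin 1 is its product over the sum, 0.1728/0.49950 = 0.3459.

Posterior probability ≈ 0.3459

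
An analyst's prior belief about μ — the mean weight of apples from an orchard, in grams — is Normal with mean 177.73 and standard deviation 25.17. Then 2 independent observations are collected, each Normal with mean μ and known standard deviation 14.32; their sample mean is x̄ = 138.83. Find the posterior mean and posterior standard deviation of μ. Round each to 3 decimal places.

Posterior mean ≈ 144.249; posterior SD ≈ 9.394

Prior precision 1/τ₀² = 1/25.17² = 0.00157846; data precision n/σ² = 2/14.32² = 0.00975313.
Posterior precision = 0.00157846 + 0.00975313 = 0.0113316, giving posterior SD = 1/√0.0113316 = 9.394.
Posterior mean = (0.00157846·177.73 + 0.00975313·138.83) / 0.0113316 = 144.249.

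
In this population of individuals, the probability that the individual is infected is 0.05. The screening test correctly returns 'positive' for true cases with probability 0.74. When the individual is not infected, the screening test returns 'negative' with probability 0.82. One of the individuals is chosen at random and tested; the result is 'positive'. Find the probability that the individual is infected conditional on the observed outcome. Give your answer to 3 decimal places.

Write H for 'the individual is infected'. Prior odds H:¬H = 0.05/0.95 = 0.052632. For the 'positive' outcome, the likelihood ratio is 0.74/0.18 = 4.1111.
Posterior odds = 0.052632 × 4.1111 = 0.21637, so P(H|E) = 0.21637/(1+0.21637) = 0.178.

P(H | E) ≈ 0.178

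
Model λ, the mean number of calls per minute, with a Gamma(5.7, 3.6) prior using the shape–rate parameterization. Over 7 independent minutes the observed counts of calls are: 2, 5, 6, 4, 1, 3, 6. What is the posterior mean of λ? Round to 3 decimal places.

Posterior mean ≈ 3.085

Total count ∑xᵢ = 27 over n = 7 minutes.
Gamma is conjugate to the Poisson likelihood: posterior is Gamma(shape = 5.7+27 = 32.7, rate = 3.6+7 = 10.6).
Posterior mean = shape/rate = 32.7/10.6 = 3.085.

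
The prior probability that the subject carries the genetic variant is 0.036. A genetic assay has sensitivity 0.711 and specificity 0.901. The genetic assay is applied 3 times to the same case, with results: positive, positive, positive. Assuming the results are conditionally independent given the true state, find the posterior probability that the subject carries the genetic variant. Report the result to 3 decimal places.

Posterior P(H) ≈ 0.933

With H the event that the subject carries the genetic variant, the joint likelihood of the observed sequence is P(data|H) = 0.711·0.711·0.711 = 0.35943 and P(data|¬H) = 0.099·0.099·0.099 = 0.00097030.
Bayes: P(H|data) = 0.036·0.35943 / (0.036·0.35943 + 0.964·0.00097030) = 0.012939/0.013875 = 0.9326.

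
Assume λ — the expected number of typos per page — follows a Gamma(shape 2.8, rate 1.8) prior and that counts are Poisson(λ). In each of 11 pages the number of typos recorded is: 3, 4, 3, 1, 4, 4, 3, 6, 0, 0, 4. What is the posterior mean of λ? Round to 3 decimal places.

Posterior mean ≈ 2.719

Total count ∑xᵢ = 32 over n = 11 pages.
Gamma is conjugate to the Poisson likelihood: posterior is Gamma(shape = 2.8+32 = 34.8, rate = 1.8+11 = 12.8).
Posterior mean = shape/rate = 34.8/12.8 = 2.719.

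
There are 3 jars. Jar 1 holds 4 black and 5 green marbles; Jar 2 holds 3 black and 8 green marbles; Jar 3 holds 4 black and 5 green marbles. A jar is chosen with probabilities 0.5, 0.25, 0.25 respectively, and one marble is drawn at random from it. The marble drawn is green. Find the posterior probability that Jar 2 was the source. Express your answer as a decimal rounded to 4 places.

P(green|Jar 1) = 0.5556; P(green|Jar 2) = 0.7273; P(green|Jar 3) = 0.5556.
Prior × likelihood for each source: 0.5·0.5556=0.2778, 0.25·0.7273=0.1818, 0.25·0.5556=0.1389. Summing gives P(green) = 0.59848.
P(Jar 2 | green) = 0.1818 / 0.59848 = 0.3038.

Posterior probability ≈ 0.3038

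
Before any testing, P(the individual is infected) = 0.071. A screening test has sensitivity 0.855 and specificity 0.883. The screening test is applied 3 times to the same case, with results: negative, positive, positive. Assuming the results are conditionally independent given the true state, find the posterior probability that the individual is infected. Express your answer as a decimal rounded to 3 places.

Posterior P(H) ≈ 0.401

Let H be the event that the individual is infected; start with P(H) = 0.071. P('positive'|H) = 0.855, P('positive'|¬H) = 0.117.
Update on result 1 ('negative'): P(H) ← 0.145·0.0710 / (0.145·0.0710 + 0.883·0.9290) = 0.010295/0.83060 = 0.0124.
Update on result 2 ('positive'): P(H) ← 0.855·0.0124 / (0.855·0.0124 + 0.117·0.9876) = 0.010597/0.12615 = 0.0840.
Update on result 3 ('positive'): P(H) ← 0.855·0.0840 / (0.855·0.0840 + 0.117·0.9160) = 0.071827/0.17900 = 0.4013.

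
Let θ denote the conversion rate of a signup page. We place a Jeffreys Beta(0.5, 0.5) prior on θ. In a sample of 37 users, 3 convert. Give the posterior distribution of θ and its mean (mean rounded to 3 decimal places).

Posterior: Beta(3.5, 34.5); mean ≈ 0.092

The binomial likelihood is conjugate to the Beta prior: with 3 successes and 34 failures, the posterior is Beta(0.5+3, 0.5+34) = Beta(3.5, 34.5).
Posterior mean = α/(α+β) = 3.5/38 = 0.092.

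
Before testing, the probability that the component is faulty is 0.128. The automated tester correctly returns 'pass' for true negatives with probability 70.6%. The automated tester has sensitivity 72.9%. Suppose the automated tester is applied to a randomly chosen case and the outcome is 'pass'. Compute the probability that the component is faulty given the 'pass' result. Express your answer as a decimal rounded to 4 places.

P(H | E) ≈ 0.0533

Let H be the event that the component is faulty. P(H) = 0.128, so P(¬H) = 0.872. With E the 'pass' result, P(E|H) = 0.271 and P(E|¬H) = 0.706.
P(E) = 0.271·0.128 + 0.706·0.872 = 0.034688 + 0.61563 = 0.65032.
By Bayes' theorem, P(H|E) = 0.034688 / 0.65032 = 0.0533.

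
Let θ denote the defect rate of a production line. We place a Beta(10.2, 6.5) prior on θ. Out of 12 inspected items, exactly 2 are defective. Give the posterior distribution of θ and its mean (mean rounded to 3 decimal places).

Posterior: Beta(12.2, 16.5); mean ≈ 0.425

Observing 2 successes and 10 failures updates Beta(10.2, 6.5) by adding the success and failure counts to the two shape parameters: α = 10.2+2 = 12.2, β = 6.5+10 = 16.5.
Posterior mean = α/(α+β) = 12.2/28.7 = 0.425.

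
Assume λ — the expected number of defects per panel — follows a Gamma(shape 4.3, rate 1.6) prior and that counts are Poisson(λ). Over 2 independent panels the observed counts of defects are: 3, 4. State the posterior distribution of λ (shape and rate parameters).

Posterior: Gamma(shape=11.3, rate=3.6)

Total count ∑xᵢ = 7 over n = 2 panels.
Gamma is conjugate to the Poisson likelihood: posterior is Gamma(shape = 4.3+7 = 11.3, rate = 1.6+2 = 3.6).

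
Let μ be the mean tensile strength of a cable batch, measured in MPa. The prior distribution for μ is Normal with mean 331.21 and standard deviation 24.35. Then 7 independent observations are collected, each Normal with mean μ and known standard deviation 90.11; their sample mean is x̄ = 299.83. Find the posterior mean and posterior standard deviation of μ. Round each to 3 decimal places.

Prior precision 1/τ₀² = 1/24.35² = 0.00168656; data precision n/σ² = 7/90.11² = 0.00086209.
Posterior precision = 0.00168656 + 0.00086209 = 0.00254865, giving posterior SD = 1/√0.00254865 = 19.808.
Posterior mean = (0.00168656·331.21 + 0.00086209·299.83) / 0.00254865 = 320.596.

Posterior mean ≈ 320.596; posterior SD ≈ 19.808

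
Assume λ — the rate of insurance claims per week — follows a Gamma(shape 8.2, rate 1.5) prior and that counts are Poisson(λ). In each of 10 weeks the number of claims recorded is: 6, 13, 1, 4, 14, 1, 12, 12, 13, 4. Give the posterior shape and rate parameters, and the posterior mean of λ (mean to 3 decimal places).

Total count ∑xᵢ = 80 over n = 10 weeks.
Gamma is conjugate to the Poisson likelihood: posterior is Gamma(shape = 8.2+80 = 88.2, rate = 1.5+10 = 11.5).
Posterior mean = shape/rate = 88.2/11.5 = 7.670.

Posterior: Gamma(shape=88.2, rate=11.5); mean ≈ 7.670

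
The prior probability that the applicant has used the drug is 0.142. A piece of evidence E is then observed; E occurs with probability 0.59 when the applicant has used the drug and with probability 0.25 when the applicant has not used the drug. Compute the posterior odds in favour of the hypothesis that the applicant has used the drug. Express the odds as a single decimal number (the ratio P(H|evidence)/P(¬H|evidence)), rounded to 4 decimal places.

Posterior odds ≈ 0.3906

Prior odds = 0.142/(1−0.142) = 0.16550. In log-odds, ln(0.16550) = -1.7988.
Add log likelihood ratio: ln(2.3600) = 0.85866.
Posterior log-odds = -0.94012, so posterior odds = exp(-0.94012) = 0.39058.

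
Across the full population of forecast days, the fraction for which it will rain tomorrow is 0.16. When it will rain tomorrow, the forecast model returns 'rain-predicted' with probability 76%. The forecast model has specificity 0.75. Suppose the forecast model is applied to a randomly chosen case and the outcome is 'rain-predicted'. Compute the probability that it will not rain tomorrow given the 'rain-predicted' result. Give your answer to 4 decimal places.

Let H be the event that it will rain tomorrow. P(H) = 0.16, so P(¬H) = 0.84. With E the 'rain-predicted' result, P(E|H) = 0.76 and P(E|¬H) = 0.25.
P(E) = 0.76·0.16 + 0.25·0.84 = 0.12160 + 0.21000 = 0.33160.
By Bayes' theorem, P(H|E) = 0.12160 / 0.33160 = 0.3667. Hence P(¬H|E) = 1 − 0.3667 = 0.6333.

P(¬H | E) ≈ 0.6333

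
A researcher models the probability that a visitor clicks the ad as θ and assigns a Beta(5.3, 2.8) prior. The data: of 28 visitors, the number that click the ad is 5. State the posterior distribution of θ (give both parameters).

The binomial likelihood is conjugate to the Beta prior: with 5 successes and 23 failures, the posterior is Beta(5.3+5, 2.8+23) = Beta(10.3, 25.8).

Posterior: Beta(10.3, 25.8)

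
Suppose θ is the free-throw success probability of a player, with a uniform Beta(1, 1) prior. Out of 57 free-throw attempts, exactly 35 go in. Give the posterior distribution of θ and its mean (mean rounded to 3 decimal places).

Posterior: Beta(36, 23); mean ≈ 0.610

Observing 35 successes and 22 failures updates Beta(1, 1) by adding the success and failure counts to the two shape parameters: α = 1+35 = 36, β = 1+22 = 23.
E[θ | data] = 36/(36+23) = 0.610.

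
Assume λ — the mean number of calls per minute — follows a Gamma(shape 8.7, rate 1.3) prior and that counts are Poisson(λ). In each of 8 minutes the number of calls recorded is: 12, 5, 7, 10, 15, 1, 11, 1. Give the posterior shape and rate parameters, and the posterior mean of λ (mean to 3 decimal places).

The Poisson likelihood adds the total count to the shape and the number of exposure periods to the rate. Here ∑xᵢ = 62 and n = 8, so shape 8.7→70.7 and rate 1.3→9.3.
E[λ | data] = 70.7/9.3 = 7.602.

Posterior: Gamma(shape=70.7, rate=9.3); mean ≈ 7.602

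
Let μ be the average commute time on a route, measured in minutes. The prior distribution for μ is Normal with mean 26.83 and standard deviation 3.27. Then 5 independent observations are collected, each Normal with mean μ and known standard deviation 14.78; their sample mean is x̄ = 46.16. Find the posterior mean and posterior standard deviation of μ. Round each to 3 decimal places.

Posterior mean ≈ 30.631; posterior SD ≈ 2.931

Prior precision 1/τ₀² = 1/3.27² = 0.0935200; data precision n/σ² = 5/14.78² = 0.0228887.
Posterior precision = 0.0935200 + 0.0228887 = 0.116409, giving posterior SD = 1/√0.116409 = 2.931.
Posterior mean = (0.0935200·26.83 + 0.0228887·46.16) / 0.116409 = 30.631.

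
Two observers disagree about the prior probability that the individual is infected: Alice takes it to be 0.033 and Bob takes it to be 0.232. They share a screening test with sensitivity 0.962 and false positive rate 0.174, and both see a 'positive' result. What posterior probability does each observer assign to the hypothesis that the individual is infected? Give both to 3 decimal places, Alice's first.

Alice: 0.159; Bob: 0.625

The likelihood ratio for a 'positive' result is 0.962/0.174 = 5.5287.
Alice: prior odds 0.033/0.967 = 0.034126; posterior odds 0.18867; posterior probability 0.159.
Bob: prior odds 0.232/0.768 = 0.30208; posterior odds 1.6701; posterior probability 0.625.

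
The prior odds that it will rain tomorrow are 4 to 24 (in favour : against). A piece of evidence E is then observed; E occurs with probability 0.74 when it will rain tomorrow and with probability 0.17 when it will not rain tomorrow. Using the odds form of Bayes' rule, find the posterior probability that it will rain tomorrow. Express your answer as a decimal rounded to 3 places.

Posterior probability ≈ 0.420

Prior odds = 4/24 = 0.16667.
Likelihood ratio for E = 0.74/0.17 = 4.3529.
Posterior odds = prior odds × LR = 0.72549.
Posterior probability = odds/(1+odds) = 0.72549/1.7255 = 0.420.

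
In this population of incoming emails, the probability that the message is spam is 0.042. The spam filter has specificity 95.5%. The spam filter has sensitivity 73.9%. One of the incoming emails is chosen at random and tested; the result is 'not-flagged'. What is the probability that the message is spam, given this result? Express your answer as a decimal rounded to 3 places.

Write H for 'the message is spam'. Prior odds H:¬H = 0.042/0.958 = 0.043841. For the 'not-flagged' outcome, the likelihood ratio is 0.261/0.955 = 0.27330.
Posterior odds = 0.043841 × 0.27330 = 0.011982, so P(H|E) = 0.011982/(1+0.011982) = 0.012.

P(H | E) ≈ 0.012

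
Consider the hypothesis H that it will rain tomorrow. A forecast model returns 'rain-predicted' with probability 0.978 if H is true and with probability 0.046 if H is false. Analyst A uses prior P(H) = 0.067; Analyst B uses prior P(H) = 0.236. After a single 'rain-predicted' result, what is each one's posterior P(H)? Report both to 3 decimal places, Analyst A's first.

P('+'|H) = 0.978, P('+'|¬H) = 0.046.
Analyst A: numerator 0.978·0.067 = 0.065526; evidence = 0.065526+0.046·0.933 = 0.10844; posterior = 0.604.
Analyst B: numerator 0.978·0.236 = 0.23081; evidence = 0.23081+0.046·0.764 = 0.26595; posterior = 0.868.

Analyst A: 0.604; Analyst B: 0.868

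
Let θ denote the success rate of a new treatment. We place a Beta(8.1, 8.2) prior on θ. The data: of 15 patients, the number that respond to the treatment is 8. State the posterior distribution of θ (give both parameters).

Observing 8 successes and 7 failures updates Beta(8.1, 8.2) by adding the success and failure counts to the two shape parameters: α = 8.1+8 = 16.1, β = 8.2+7 = 15.2.

Posterior: Beta(16.1, 15.2)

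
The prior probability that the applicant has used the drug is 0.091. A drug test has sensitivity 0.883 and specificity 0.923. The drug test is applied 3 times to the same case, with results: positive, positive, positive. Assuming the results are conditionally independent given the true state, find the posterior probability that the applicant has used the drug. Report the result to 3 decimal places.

Posterior P(H) ≈ 0.993

With H the event that the applicant has used the drug, the joint likelihood of the observed sequence is P(data|H) = 0.883·0.883·0.883 = 0.68847 and P(data|¬H) = 0.077·0.077·0.077 = 0.00045653.
Bayes: P(H|data) = 0.091·0.68847 / (0.091·0.68847 + 0.909·0.00045653) = 0.062650/0.063065 = 0.9934.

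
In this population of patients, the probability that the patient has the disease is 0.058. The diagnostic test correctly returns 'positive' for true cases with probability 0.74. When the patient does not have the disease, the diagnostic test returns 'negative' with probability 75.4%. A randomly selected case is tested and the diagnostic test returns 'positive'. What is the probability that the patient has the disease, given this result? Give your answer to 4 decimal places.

P(H | E) ≈ 0.1563

Write H for 'the patient has the disease'. Prior odds H:¬H = 0.058/0.942 = 0.061571. For the 'positive' outcome, the likelihood ratio is 0.74/0.246 = 3.0081.
Posterior odds = 0.061571 × 3.0081 = 0.18521, so P(H|E) = 0.18521/(1+0.18521) = 0.1563.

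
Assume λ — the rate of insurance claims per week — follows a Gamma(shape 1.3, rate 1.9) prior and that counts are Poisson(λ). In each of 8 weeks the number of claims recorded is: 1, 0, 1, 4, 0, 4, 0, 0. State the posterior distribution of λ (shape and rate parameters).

Total count ∑xᵢ = 10 over n = 8 weeks.
Gamma is conjugate to the Poisson likelihood: posterior is Gamma(shape = 1.3+10 = 11.3, rate = 1.9+8 = 9.9).

Posterior: Gamma(shape=11.3, rate=9.9)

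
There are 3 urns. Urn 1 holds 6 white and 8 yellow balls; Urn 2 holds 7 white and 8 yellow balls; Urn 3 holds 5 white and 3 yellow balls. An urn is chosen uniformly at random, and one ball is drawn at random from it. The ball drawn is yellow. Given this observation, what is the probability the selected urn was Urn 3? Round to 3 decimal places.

Posterior probability ≈ 0.253

P(yellow|Urn 1) = 0.5714; P(yellow|Urn 2) = 0.5333; P(yellow|Urn 3) = 0.375.
Prior × likelihood for each source: 0.333333·0.5714=0.1905, 0.333333·0.5333=0.1778, 0.333333·0.375=0.1250. Summing gives P(yellow) = 0.49325.
P(Urn 3 | yellow) = 0.1250 / 0.49325 = 0.253.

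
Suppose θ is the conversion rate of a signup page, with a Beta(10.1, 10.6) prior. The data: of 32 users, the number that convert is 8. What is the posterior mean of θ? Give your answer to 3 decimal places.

Observing 8 successes and 24 failures updates Beta(10.1, 10.6) by adding the success and failure counts to the two shape parameters: α = 10.1+8 = 18.1, β = 10.6+24 = 34.6.
Posterior mean = α/(α+β) = 18.1/52.7 = 0.343.

Posterior mean ≈ 0.343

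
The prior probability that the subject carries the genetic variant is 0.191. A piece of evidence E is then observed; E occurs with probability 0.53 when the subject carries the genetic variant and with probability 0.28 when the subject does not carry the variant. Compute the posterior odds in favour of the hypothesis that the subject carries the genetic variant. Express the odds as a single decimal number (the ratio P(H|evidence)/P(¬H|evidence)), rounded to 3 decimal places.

Posterior odds ≈ 0.447

Prior odds = 0.191/(1−0.191) = 0.23609. In log-odds, ln(0.23609) = -1.4435.
Add log likelihood ratio: ln(1.8929) = 0.63809.
Posterior log-odds = -0.80544, so posterior odds = exp(-0.80544) = 0.44689.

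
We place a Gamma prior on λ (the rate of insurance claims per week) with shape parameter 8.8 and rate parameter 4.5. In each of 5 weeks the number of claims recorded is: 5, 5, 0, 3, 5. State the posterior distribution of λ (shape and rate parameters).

Posterior: Gamma(shape=26.8, rate=9.5)

The Poisson likelihood adds the total count to the shape and the number of exposure periods to the rate. Here ∑xᵢ = 18 and n = 5, so shape 8.8→26.8 and rate 4.5→9.5.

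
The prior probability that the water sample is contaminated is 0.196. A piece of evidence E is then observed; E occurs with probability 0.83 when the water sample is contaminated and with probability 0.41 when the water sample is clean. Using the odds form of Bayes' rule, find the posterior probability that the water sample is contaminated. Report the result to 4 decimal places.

Prior odds = 0.196/(1−0.196) = 0.24378.
Likelihood ratio for E = 0.83/0.41 = 2.0244.
Posterior odds = prior odds × LR = 0.49351.
Posterior probability = odds/(1+odds) = 0.49351/1.4935 = 0.3304.

Posterior probability ≈ 0.3304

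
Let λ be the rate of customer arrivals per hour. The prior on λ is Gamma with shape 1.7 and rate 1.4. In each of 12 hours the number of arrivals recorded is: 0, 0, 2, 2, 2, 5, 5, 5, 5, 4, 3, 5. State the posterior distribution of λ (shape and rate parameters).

The Poisson likelihood adds the total count to the shape and the number of exposure periods to the rate. Here ∑xᵢ = 38 and n = 12, so shape 1.7→39.7 and rate 1.4→13.4.

Posterior: Gamma(shape=39.7, rate=13.4)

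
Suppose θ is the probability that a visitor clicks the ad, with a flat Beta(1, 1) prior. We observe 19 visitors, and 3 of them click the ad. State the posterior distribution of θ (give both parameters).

Posterior: Beta(4, 17)

Observing 3 successes and 16 failures updates Beta(1, 1) by adding the success and failure counts to the two shape parameters: α = 1+3 = 4, β = 1+16 = 17.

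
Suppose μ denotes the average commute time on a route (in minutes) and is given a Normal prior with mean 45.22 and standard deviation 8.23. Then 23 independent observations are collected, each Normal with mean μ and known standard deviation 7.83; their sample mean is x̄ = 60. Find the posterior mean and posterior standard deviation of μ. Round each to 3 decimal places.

Posterior mean ≈ 59.440; posterior SD ≈ 1.601

With known σ, the Normal prior is conjugate. Weight on the data is w = (n/σ²)/(n/σ² + 1/τ₀²) = 0.375149/(0.375149+0.0147639) = 0.96214.
Posterior mean = w·x̄ + (1−w)·μ₀ = 0.96214·60 + 0.037865·45.22 = 59.440. Posterior variance = 1/(0.375149+0.0147639) = 2.56467, so SD = 1.601.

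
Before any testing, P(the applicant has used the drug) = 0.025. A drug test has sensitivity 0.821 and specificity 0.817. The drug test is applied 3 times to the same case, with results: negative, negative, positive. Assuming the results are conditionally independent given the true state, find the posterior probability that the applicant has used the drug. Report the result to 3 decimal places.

Let H be the event that the applicant has used the drug; start with P(H) = 0.025. P('positive'|H) = 0.821, P('positive'|¬H) = 0.183.
Update on result 1 ('negative'): P(H) ← 0.179·0.0250 / (0.179·0.0250 + 0.817·0.9750) = 0.0044750/0.80105 = 0.0056.
Update on result 2 ('negative'): P(H) ← 0.179·0.0056 / (0.179·0.0056 + 0.817·0.9944) = 0.00099997/0.81344 = 0.0012.
Update on result 3 ('positive'): P(H) ← 0.821·0.0012 / (0.821·0.0012 + 0.183·0.9988) = 0.0010093/0.18378 = 0.0055.

Posterior P(H) ≈ 0.005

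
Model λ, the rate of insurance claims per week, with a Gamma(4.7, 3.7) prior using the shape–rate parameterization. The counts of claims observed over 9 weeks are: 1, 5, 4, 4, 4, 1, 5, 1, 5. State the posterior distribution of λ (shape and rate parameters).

Posterior: Gamma(shape=34.7, rate=12.7)

The Poisson likelihood adds the total count to the shape and the number of exposure periods to the rate. Here ∑xᵢ = 30 and n = 9, so shape 4.7→34.7 and rate 3.7→12.7.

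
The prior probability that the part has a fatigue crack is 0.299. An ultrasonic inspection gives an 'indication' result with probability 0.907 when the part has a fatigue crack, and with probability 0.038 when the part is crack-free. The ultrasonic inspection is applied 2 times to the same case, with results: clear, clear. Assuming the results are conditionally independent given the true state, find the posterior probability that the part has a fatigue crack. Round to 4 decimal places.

With H the event that the part has a fatigue crack, the joint likelihood of the observed sequence is P(data|H) = 0.093·0.093 = 0.0086490 and P(data|¬H) = 0.962·0.962 = 0.92544.
Bayes: P(H|data) = 0.299·0.0086490 / (0.299·0.0086490 + 0.701·0.92544) = 0.0025861/0.65132 = 0.0040.

Posterior P(H) ≈ 0.0040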